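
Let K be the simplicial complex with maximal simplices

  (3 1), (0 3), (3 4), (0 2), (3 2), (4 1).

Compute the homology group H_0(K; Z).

We work with the vertex ordering 0 < 1 < 2 < 3 < 4. The simplices of K, each written with vertices in increasing order, are:

  0-simplices (5): [0], [1], [2], [3], [4]
  1-simplices (6): [0,2], [0,3], [1,3], [1,4], [2,3], [3,4]

Hence C_0 ≅ Z^5, C_1 ≅ Z^6.

∂_1: C_1 → C_0 maps an edge to its endpoints' difference, ∂[p,q] = q − p. For instance
  ∂[1,4] = [4] − [1].
As a 5×6 matrix over Z this has rank 4, with invariant factors (1,1,1,1).

Now H_k = ker ∂_k / im ∂_{k+1}, so:

  H_0: rank C_0 − rank ∂_1 = 5 − 4 = 1, and the invariant factors of ∂_1 are all 1, so H_0 ≅ Z.

(K is a triangulation of a wedge of 2 circles.)

H_0 ≅ Z.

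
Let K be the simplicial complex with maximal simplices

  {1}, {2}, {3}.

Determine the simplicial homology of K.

Order the vertices as 1 < 2 < 3. Listing each simplex with vertices in this order, K has dimension 0 with simplices:

  0-simplices (3): [1], [2], [3]

so the chain groups are C_0 ≅ Z^3.

Reading off H_k = ker ∂_k / im ∂_{k+1}:

  H_0: rank C_0 − rank ∂_1 = 3 − 0 = 3, and there is no ∂_1, so H_0 ≅ Z^3.

(K is a triangulation of a set of 3 points.)

H_0 ≅ Z^3.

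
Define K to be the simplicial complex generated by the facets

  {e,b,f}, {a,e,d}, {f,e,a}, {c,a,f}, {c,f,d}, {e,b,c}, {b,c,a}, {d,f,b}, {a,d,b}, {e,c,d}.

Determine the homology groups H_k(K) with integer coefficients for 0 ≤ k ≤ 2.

H_0 = Z,  H_1 = Z_2,  H_2 = 0.

Fix the vertex order a < b < c < d < e < f and write every simplex with vertices in increasing order. Then dim K = 2 and the simplices of K are:

  0-simplices (6): a, b, c, d, e, f
  1-simplices (15): ab, ac, ad, ae, af, bc, bd, be, bf, cd, ce, cf, de, df, ef
  2-simplices (10): abc, abd, acf, ade, aef, bce, bdf, bef, cde, cdf

so the chain groups are C_0 ≅ Z^6, C_1 ≅ Z^15, C_2 ≅ Z^10.

The boundary map ∂_1: C_1 → C_0 sends each edge [p,q] (with p < q) to q − p.
The 6×15 boundary matrix has rank 5 and Smith normal form diag(1,1,1,1,1).

∂_2: C_2 → C_1 acts by ∂[p,q,r] = [q,r] − [p,r] + [p,q]. For instance
  ∂cde = de − ce + cd,
  ∂bdf = df − bf + bd.
This gives a 15×10 integer matrix of rank 10; reducing to Smith normal form yields diagonal entries (1,1,1,1,1,1,1,1,1,2).

From H_k ≅ ker(∂_k) / im(∂_{k+1}) we obtain:

  H_0: rank C_0 − rank ∂_1 = 6 − 5 = 1, and the invariant factors of ∂_1 are all 1, so H_0 ≅ Z.
  H_1: rank ker ∂_1 − rank ∂_2 = (15 − 5) − 10 = 0, and ∂_2 has invariant factor 2 > 1, so H_1 ≅ Z_2.
  H_2: rank ker ∂_2 − rank ∂_3 = (10 − 10) − 0 = 0, and there is no ∂_3, so H_2 ≅ 0.

(K is a triangulation of the real projective plane RP^2.)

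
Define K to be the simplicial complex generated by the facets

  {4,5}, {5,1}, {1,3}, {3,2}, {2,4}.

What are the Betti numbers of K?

b_0 = 1, b_1 = 1.

Order the vertices as 1 < 2 < 3 < 4 < 5. Listing each simplex with vertices in this order, K has dimension 1 with simplices:

  0-simplices (5): [1], [2], [3], [4], [5]
  1-simplices (5): [1,3], [1,5], [2,3], [2,4], [4,5]

Hence C_0 ≅ Z^5, C_1 ≅ Z^5.

The boundary map ∂_1: C_1 → C_0 maps an edge to its endpoints' difference, ∂[p,q] = q − p.
The 5×5 boundary matrix has rank 4 and Smith normal form diag(1,1,1,1).

From H_k ≅ ker(∂_k) / im(∂_{k+1}) we obtain:

  H_0: rank C_0 − rank ∂_1 = 5 − 4 = 1, and the invariant factors of ∂_1 are all 1, so H_0 ≅ Z.
  H_1: rank ker ∂_1 − rank ∂_2 = (5 − 4) − 0 = 1, and there is no ∂_2, so H_1 ≅ Z.

As a check, the Euler characteristic is 5 − 5 = 0, which agrees with 1 − 1 = 0.
(K is a triangulation of the circle S^1.)

Hence the Betti numbers are b_0 = 1, b_1 = 1.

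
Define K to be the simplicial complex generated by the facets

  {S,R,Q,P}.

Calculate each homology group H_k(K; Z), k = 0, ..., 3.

H_0 = Z,  H_1 = 0,  H_2 = 0,  H_3 = 0.

Order the vertices as P < Q < R < S. Listing each simplex with vertices in this order, K has dimension 3 with simplices:

  0-simplices (4): P, Q, R, S
  1-simplices (6): PQ, PR, PS, QR, QS, RS
  2-simplices (4): PQR, PQS, PRS, QRS
  3-simplices (1): PQRS

giving chain groups C_0 ≅ Z^4, C_1 ≅ Z^6, C_2 ≅ Z^4, C_3 ≅ Z^1.

The boundary map ∂_1: C_1 → C_0 maps an edge to its endpoints' difference, ∂[p,q] = q − p.
The 4×6 boundary matrix has rank 3 and Smith normal form diag(1,1,1).

Boundary ∂_2: C_2 → C_1 acts by ∂[p,q,r] = [q,r] − [p,r] + [p,q]. For instance
  ∂PQR = QR − PR + PQ,
  ∂PRS = RS − PS + PR.
This gives a 6×4 integer matrix of rank 3; reducing to Smith normal form yields diagonal entries (1,1,1).

∂_3: C_3 → C_2 sends each 3-simplex σ to the alternating sum Σ_i (−1)^i (σ with its i-th vertex removed). For instance
  ∂PQRS = QRS − PRS + PQS − PQR.
The 4×1 boundary matrix has rank 1 and Smith normal form diag(1).

Computing H_k = (kernel of ∂_k) / (image of ∂_{k+1}):

  H_0: rank C_0 − rank ∂_1 = 4 − 3 = 1, and the invariant factors of ∂_1 are all 1, so H_0 ≅ Z.
  H_1: rank ker ∂_1 − rank ∂_2 = (6 − 3) − 3 = 0, and the invariant factors of ∂_2 are all 1, so H_1 ≅ 0.
  H_2: rank ker ∂_2 − rank ∂_3 = (4 − 3) − 1 = 0, and the invariant factors of ∂_3 are all 1, so H_2 ≅ 0.
  H_3: rank ker ∂_3 − rank ∂_4 = (1 − 1) − 0 = 0, and there is no ∂_4, so H_3 ≅ 0.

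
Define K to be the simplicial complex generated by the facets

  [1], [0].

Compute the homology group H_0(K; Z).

Order the vertices as 0 < 1. Listing each simplex with vertices in this order, K has dimension 0 with simplices:

  0-simplices (2): [0], [1]

Hence C_0 ≅ Z^2.

Now H_k = ker ∂_k / im ∂_{k+1}, so:

  H_0: rank C_0 − rank ∂_1 = 2 − 0 = 2, and there is no ∂_1, so H_0 = Z^2.

H_0 ≅ Z^2.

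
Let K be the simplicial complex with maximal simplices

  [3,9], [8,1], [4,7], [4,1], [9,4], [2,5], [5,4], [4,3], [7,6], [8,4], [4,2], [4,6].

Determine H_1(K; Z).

Take the total order 1 < 2 < 3 < 4 < 5 < 6 < 7 < 8 < 9 on the vertex set. Then K (dimension 1) consists of the simplices:

  0-simplices (9): [1], [2], [3], [4], [5], [6], [7], [8], [9]
  1-simplices (12): [1,4], [1,8], [2,4], [2,5], [3,4], [3,9], [4,5], [4,6], [4,7], [4,8], [4,9], [6,7]

Hence C_0 ≅ Z^9, C_1 ≅ Z^12.

∂_1: C_1 → C_0 maps an edge to its endpoints' difference, ∂[p,q] = q − p.
The resulting 9×12 matrix has rank 8, and its Smith normal form has invariant factors (1,1,1,1,1,1,1,1).

Computing H_k = (kernel of ∂_k) / (image of ∂_{k+1}):

  H_1: rank ker ∂_1 − rank ∂_2 = (12 − 8) − 0 = 4, and there is no ∂_2, so H_1 ≅ Z^4.

H_1 ≅ Z^4.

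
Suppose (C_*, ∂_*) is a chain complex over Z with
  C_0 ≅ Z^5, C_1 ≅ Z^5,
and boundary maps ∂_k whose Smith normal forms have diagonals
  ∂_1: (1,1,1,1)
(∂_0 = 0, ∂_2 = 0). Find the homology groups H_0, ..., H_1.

H_0: b_0 = 5 − 0 − 4 = 1; torsion from ∂_1 factors > 1: none. So H_0 ≅ Z.
H_1: b_1 = 5 − 4 − 0 = 1; torsion from ∂_2 factors > 1: none. So H_1 ≅ Z.

H_0 ≅ Z,  H_1 ≅ Z.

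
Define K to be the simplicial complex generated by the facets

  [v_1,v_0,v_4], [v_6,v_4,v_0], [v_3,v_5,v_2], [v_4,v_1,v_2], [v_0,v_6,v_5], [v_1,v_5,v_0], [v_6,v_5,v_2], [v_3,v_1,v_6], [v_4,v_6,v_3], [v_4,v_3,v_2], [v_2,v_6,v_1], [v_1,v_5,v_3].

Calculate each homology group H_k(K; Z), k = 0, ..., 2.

We work with the vertex ordering v_0 < v_1 < v_2 < v_3 < v_4 < v_5 < v_6. The simplices of K, each written with vertices in increasing order, are:

  0-simplices (7): [v_0], [v_1], [v_2], [v_3], [v_4], [v_5], [v_6]
  1-simplices (18): (18 of them)
  2-simplices (12): (12 of them)

Hence C_0 ≅ Z^7, C_1 ≅ Z^18, C_2 ≅ Z^12.

The boundary map ∂_1: C_1 → C_0 maps an edge to its endpoints' difference, ∂[p,q] = q − p. For instance
  ∂[v_1,v_2] = [v_2] − [v_1].
This gives a 7×18 integer matrix of rank 6; reducing to Smith normal form yields diagonal entries (1,1,1,1,1,1).

The boundary map ∂_2: C_2 → C_1 sends each 2-simplex [p,q,r] to [q,r] − [p,r] + [p,q]. For instance
  ∂[v_1,v_2,v_4] = [v_2,v_4] − [v_1,v_4] + [v_1,v_2],
  ∂[v_3,v_4,v_6] = [v_4,v_6] − [v_3,v_6] + [v_3,v_4].
The resulting 18×12 matrix has rank 12, and its Smith normal form has invariant factors (1,1,1,1,1,1,1,1,1,1,1,2).

Now H_k = ker ∂_k / im ∂_{k+1}, so:

  H_0: rank C_0 − rank ∂_1 = 7 − 6 = 1, and the invariant factors of ∂_1 are all 1, so H_0 ≅ Z.
  H_1: rank ker ∂_1 − rank ∂_2 = (18 − 6) − 12 = 0, and ∂_2 has invariant factor 2 > 1, so H_1 ≅ Z_2.
  H_2: rank ker ∂_2 − rank ∂_3 = (12 − 12) − 0 = 0, and there is no ∂_3, so H_2 ≅ 0.

As a check, the Euler characteristic is 7 − 18 + 12 = 1, which agrees with 1 − 0 + 0 = 1.

H_0 = Z,  H_1 = Z_2,  H_2 = 0.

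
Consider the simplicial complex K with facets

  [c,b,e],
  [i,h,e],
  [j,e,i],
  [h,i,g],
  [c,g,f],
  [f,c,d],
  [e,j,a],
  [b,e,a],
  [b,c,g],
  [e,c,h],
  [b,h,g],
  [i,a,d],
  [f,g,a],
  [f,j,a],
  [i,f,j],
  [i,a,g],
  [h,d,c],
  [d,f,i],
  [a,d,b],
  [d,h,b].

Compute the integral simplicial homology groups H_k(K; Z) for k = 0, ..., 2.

H_0 = Z,  H_1 = Z ⊕ Z/2Z,  H_2 = 0.

We work with the vertex ordering a < b < c < d < e < f < g < h < i < j. The simplices of K, each written with vertices in increasing order, are:

  0-simplices (10): a, b, c, d, e, f, g, h, i, j
  1-simplices (30): ab, ad, ae, af, ag, ai, aj, bc, bd, be, bg, bh, cd, ce, cf, cg, ch, df, dh, di, eh, ei, ej, fg, fi, fj, gh, gi, hi, ij
  2-simplices (20): abd, abe, adi, aej, afg, afj, agi, bce, bcg, bdh, bgh, cdf, cdh, ceh, cfg, dfi, ehi, eij, fij, ghi

so the chain groups are C_0 ≅ Z^10, C_1 ≅ Z^30, C_2 ≅ Z^20.

∂_1: C_1 → C_0 maps an edge to its endpoints' difference, ∂[p,q] = q − p.
This gives a 10×30 integer matrix of rank 9; reducing to Smith normal form yields diagonal entries (1,1,1,1,1,1,1,1,1).

The boundary map ∂_2: C_2 → C_1 maps a triangle to the signed sum of its edges. For instance
  ∂cdf = df − cf + cd,
  ∂cfg = fg − cg + cf.
As a 30×20 matrix over Z this has rank 20, with invariant factors (1,1,1,1,1,1,1,1,1,1,1,1,1,1,1,1,1,1,1,2).

Computing H_k = (kernel of ∂_k) / (image of ∂_{k+1}):

  H_0: rank C_0 − rank ∂_1 = 10 − 9 = 1, and the invariant factors of ∂_1 are all 1, so H_0 = Z.
  H_1: rank ker ∂_1 − rank ∂_2 = (30 − 9) − 20 = 1, and ∂_2 has invariant factor 2 > 1, so H_1 = Z ⊕ Z/2Z.
  H_2: rank ker ∂_2 − rank ∂_3 = (20 − 20) − 0 = 0, and there is no ∂_3, so H_2 = 0.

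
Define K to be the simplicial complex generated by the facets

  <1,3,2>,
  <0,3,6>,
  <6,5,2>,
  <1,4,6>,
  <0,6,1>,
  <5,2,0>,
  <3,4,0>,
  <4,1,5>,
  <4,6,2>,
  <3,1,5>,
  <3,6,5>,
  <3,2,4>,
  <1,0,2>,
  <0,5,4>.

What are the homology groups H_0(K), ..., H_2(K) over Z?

Fix the vertex order 0 < 1 < 2 < 3 < 4 < 5 < 6 and write every simplex with vertices in increasing order. Then dim K = 2 and the simplices of K are:

  0-simplices (7): [0], [1], [2], [3], [4], [5], [6]
  1-simplices (21): [0,1], [0,2], [0,3], [0,4], [0,5], [0,6], [1,2], [1,3], [1,4], [1,5], [1,6], [2,3], [2,4], [2,5], [2,6], [3,4], [3,5], [3,6], [4,5], [4,6], [5,6]
  2-simplices (14): [0,1,2], [0,1,6], [0,2,5], [0,3,4], [0,3,6], [0,4,5], [1,2,3], [1,3,5], [1,4,5], [1,4,6], [2,3,4], [2,4,6], [2,5,6], [3,5,6]

Hence C_0 ≅ Z^7, C_1 ≅ Z^21, C_2 ≅ Z^14.

Boundary ∂_1: C_1 → C_0 sends each edge [p,q] (with p < q) to q − p.
This gives a 7×21 integer matrix of rank 6; reducing to Smith normal form yields diagonal entries (1,1,1,1,1,1).

Boundary ∂_2: C_2 → C_1 maps a triangle to the signed sum of its edges. For instance
  ∂[0,3,6] = [3,6] − [0,6] + [0,3],
  ∂[0,2,5] = [2,5] − [0,5] + [0,2].
As a 21×14 matrix over Z this has rank 13, with invariant factors (1,1,1,1,1,1,1,1,1,1,1,1,1).

Computing H_k = (kernel of ∂_k) / (image of ∂_{k+1}):

  H_0: rank C_0 − rank ∂_1 = 7 − 6 = 1, and the invariant factors of ∂_1 are all 1, so H_0 ≅ Z.
  H_1: rank ker ∂_1 − rank ∂_2 = (21 − 6) − 13 = 2, and the invariant factors of ∂_2 are all 1, so H_1 ≅ Z^2.
  H_2: rank ker ∂_2 − rank ∂_3 = (14 − 13) − 0 = 1, and there is no ∂_3, so H_2 ≅ Z.

H_0 ≅ Z,  H_1 ≅ Z^2,  H_2 ≅ Z.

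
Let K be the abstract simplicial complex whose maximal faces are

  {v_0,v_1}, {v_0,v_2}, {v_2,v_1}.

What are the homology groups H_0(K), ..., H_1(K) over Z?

K has 3 vertices, 3 edges.
rank ∂_0 = 0, rank ∂_1 = 2 ⇒ b_0 = 3 − 0 − 2 = 1; all invariant factors of ∂_1 are 1 so no torsion. So H_0 ≅ Z.
rank ∂_1 = 2, rank ∂_2 = 0 ⇒ b_1 = 3 − 2 − 0 = 1. So H_1 ≅ Z.

H_0 ≅ Z,  H_1 ≅ Z.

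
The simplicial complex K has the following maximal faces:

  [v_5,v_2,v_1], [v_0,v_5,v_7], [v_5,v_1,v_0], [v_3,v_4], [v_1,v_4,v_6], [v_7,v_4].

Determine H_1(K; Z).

We work with the vertex ordering v_0 < v_1 < v_2 < v_3 < v_4 < v_5 < v_6 < v_7. The simplices of K, each written with vertices in increasing order, are:

  0-simplices (8): [v_0], [v_1], [v_2], [v_3], [v_4], [v_5], [v_6], [v_7]
  1-simplices (12): [v_0,v_1], [v_0,v_5], [v_0,v_7], [v_1,v_2], [v_1,v_4], [v_1,v_5], [v_1,v_6], [v_2,v_5], [v_3,v_4], [v_4,v_6], [v_4,v_7], [v_5,v_7]
  2-simplices (4): [v_0,v_1,v_5], [v_0,v_5,v_7], [v_1,v_2,v_5], [v_1,v_4,v_6]

giving chain groups C_0 ≅ Z^8, C_1 ≅ Z^12, C_2 ≅ Z^4.

Boundary ∂_1: C_1 → C_0 is given by ∂[p,q] = [q] − [p]. For instance
  ∂[v_1,v_6] = [v_6] − [v_1].
The resulting 8×12 matrix has rank 7, and its Smith normal form has invariant factors (1,1,1,1,1,1,1).

Boundary ∂_2: C_2 → C_1 sends each 2-simplex [p,q,r] to [q,r] − [p,r] + [p,q]. For instance
  ∂[v_1,v_2,v_5] = [v_2,v_5] − [v_1,v_5] + [v_1,v_2],
  ∂[v_0,v_5,v_7] = [v_5,v_7] − [v_0,v_7] + [v_0,v_5].
The resulting 12×4 matrix has rank 4, and its Smith normal form has invariant factors (1,1,1,1).

Computing H_k = (kernel of ∂_k) / (image of ∂_{k+1}):

  H_1: rank ker ∂_1 − rank ∂_2 = (12 − 7) − 4 = 1, and the invariant factors of ∂_2 are all 1, so H_1 = Z.

H_1 ≅ Z.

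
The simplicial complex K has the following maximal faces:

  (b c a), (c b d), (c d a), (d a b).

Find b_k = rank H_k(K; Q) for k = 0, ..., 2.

Take the total order a < b < c < d on the vertex set. Then K (dimension 2) consists of the simplices:

  0-simplices (4): a, b, c, d
  1-simplices (6): ab, ac, ad, bc, bd, cd
  2-simplices (4): abc, abd, acd, bcd

so the chain groups are C_0 ≅ Z^4, C_1 ≅ Z^6, C_2 ≅ Z^4.

The boundary map ∂_1: C_1 → C_0 sends each edge [p,q] (with p < q) to q − p. For instance
  ∂ac = c − a.
This gives a 4×6 integer matrix of rank 3; reducing to Smith normal form yields diagonal entries (1,1,1).

∂_2: C_2 → C_1 acts by ∂[p,q,r] = [q,r] − [p,r] + [p,q]. For instance
  ∂acd = cd − ad + ac,
  ∂abc = bc − ac + ab.
As a 6×4 matrix over Z this has rank 3, with invariant factors (1,1,1).

Reading off H_k = ker ∂_k / im ∂_{k+1}:

  H_0: rank C_0 − rank ∂_1 = 4 − 3 = 1, and the invariant factors of ∂_1 are all 1, so H_0 = Z.
  H_1: rank ker ∂_1 − rank ∂_2 = (6 − 3) − 3 = 0, and the invariant factors of ∂_2 are all 1, so H_1 = 0.
  H_2: rank ker ∂_2 − rank ∂_3 = (4 − 3) − 0 = 1, and there is no ∂_3, so H_2 = Z.

As a check, the Euler characteristic is 4 − 6 + 4 = 2, which agrees with 1 − 0 + 1 = 2.
(K is a triangulation of the 2-sphere S^2.)

Hence the Betti numbers are b_0 = 1, b_1 = 0, b_2 = 1.

b_0 = 1, b_1 = 0, b_2 = 1.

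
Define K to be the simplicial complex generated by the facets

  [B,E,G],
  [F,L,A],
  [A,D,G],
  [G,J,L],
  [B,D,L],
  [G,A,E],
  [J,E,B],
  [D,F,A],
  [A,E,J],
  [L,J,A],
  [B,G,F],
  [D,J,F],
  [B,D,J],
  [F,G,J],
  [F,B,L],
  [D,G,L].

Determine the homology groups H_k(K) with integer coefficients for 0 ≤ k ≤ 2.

H_0 = Z,  H_1 = Z^2,  H_2 = Z.

We work with the vertex ordering A < B < D < E < F < G < J < L. The simplices of K, each written with vertices in increasing order, are:

  0-simplices (8): A, B, D, E, F, G, J, L
  1-simplices (24): AD, AE, AF, AG, AJ, AL, BD, BE, BF, BG, BJ, BL, DF, DG, DJ, DL, EG, EJ, FG, FJ, FL, GJ, GL, JL
  2-simplices (16): ADF, ADG, AEG, AEJ, AFL, AJL, BDJ, BDL, BEG, BEJ, BFG, BFL, DFJ, DGL, FGJ, GJL

giving chain groups C_0 ≅ Z^8, C_1 ≅ Z^24, C_2 ≅ Z^16.

Boundary ∂_1: C_1 → C_0 sends each edge [p,q] (with p < q) to q − p. For instance
  ∂EJ = J − E.
As a 8×24 matrix over Z this has rank 7, with invariant factors (1,1,1,1,1,1,1).

∂_2: C_2 → C_1 maps a triangle to the signed sum of its edges. For instance
  ∂AEG = EG − AG + AE,
  ∂AEJ = EJ − AJ + AE.
As a 24×16 matrix over Z this has rank 15, with invariant factors (1,1,1,1,1,1,1,1,1,1,1,1,1,1,1).

Now H_k = ker ∂_k / im ∂_{k+1}, so:

  H_0: rank C_0 − rank ∂_1 = 8 − 7 = 1, and the invariant factors of ∂_1 are all 1, so H_0 = Z.
  H_1: rank ker ∂_1 − rank ∂_2 = (24 − 7) − 15 = 2, and the invariant factors of ∂_2 are all 1, so H_1 = Z^2.
  H_2: rank ker ∂_2 − rank ∂_3 = (16 − 15) − 0 = 1, and there is no ∂_3, so H_2 = Z.

As a check, the Euler characteristic is 8 − 24 + 16 = 0, which agrees with 1 − 2 + 1 = 0.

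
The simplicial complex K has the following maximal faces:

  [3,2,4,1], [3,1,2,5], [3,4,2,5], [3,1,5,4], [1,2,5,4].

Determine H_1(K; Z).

Order the vertices as 1 < 2 < 3 < 4 < 5. Listing each simplex with vertices in this order, K has dimension 3 with simplices:

  0-simplices (5): [1], [2], [3], [4], [5]
  1-simplices (10): [1,2], [1,3], [1,4], [1,5], [2,3], [2,4], [2,5], [3,4], [3,5], [4,5]
  2-simplices (10): [1,2,3], [1,2,4], [1,2,5], [1,3,4], [1,3,5], [1,4,5], [2,3,4], [2,3,5], [2,4,5], [3,4,5]
  3-simplices (5): [1,2,3,4], [1,2,3,5], [1,2,4,5], [1,3,4,5], [2,3,4,5]

Hence C_0 ≅ Z^5, C_1 ≅ Z^10, C_2 ≅ Z^10, C_3 ≅ Z^5.

∂_1: C_1 → C_0 sends each edge [p,q] (with p < q) to q − p. For instance
  ∂[2,5] = [5] − [2].
The 5×10 boundary matrix has rank 4 and Smith normal form diag(1,1,1,1).

∂_2: C_2 → C_1 acts by ∂[p,q,r] = [q,r] − [p,r] + [p,q]. For instance
  ∂[1,4,5] = [4,5] − [1,5] + [1,4],
  ∂[1,2,4] = [2,4] − [1,4] + [1,2].
As a 10×10 matrix over Z this has rank 6, with invariant factors (1,1,1,1,1,1).

Boundary ∂_3: C_3 → C_2 sends each 3-simplex σ to the alternating sum Σ_i (−1)^i (σ with its i-th vertex removed). For instance
  ∂[1,2,4,5] = [2,4,5] − [1,4,5] + [1,2,5] − [1,2,4],
  ∂[1,2,3,4] = [2,3,4] − [1,3,4] + [1,2,4] − [1,2,3].
The resulting 10×5 matrix has rank 4, and its Smith normal form has invariant factors (1,1,1,1).

From H_k ≅ ker(∂_k) / im(∂_{k+1}) we obtain:

  H_1: rank ker ∂_1 − rank ∂_2 = (10 − 4) − 6 = 0, and the invariant factors of ∂_2 are all 1, so H_1 = 0.

(K is a triangulation of the 3-sphere S^3.)

H_1 ≅ 0.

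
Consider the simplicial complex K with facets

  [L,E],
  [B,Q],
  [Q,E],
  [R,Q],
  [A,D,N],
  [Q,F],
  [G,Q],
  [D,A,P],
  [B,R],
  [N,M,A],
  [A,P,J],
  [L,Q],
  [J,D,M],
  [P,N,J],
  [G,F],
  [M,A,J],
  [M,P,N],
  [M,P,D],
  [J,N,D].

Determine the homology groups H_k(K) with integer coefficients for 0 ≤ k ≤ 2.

H_0 ≅ Z^2,  H_1 ≅ Z^3 ⊕ Z_2,  H_2 = 0.

We work with the vertex ordering A < B < D < E < F < G < J < L < M < N < P < Q < R. The simplices of K, each written with vertices in increasing order, are:

  0-simplices (13): A, B, D, E, F, G, J, L, M, N, P, Q, R
  1-simplices (24): AD, AJ, AM, AN, AP, BQ, BR, DJ, DM, DN, DP, EL, EQ, FG, FQ, GQ, JM, JN, JP, LQ, MN, MP, NP, QR
  2-simplices (10): ADN, ADP, AJM, AJP, AMN, DJM, DJN, DMP, JNP, MNP

so the chain groups are C_0 ≅ Z^13, C_1 ≅ Z^24, C_2 ≅ Z^10.

Boundary ∂_1: C_1 → C_0 is given by ∂[p,q] = [q] − [p]. For instance
  ∂DM = M − D.
As a 13×24 matrix over Z this has rank 11, with invariant factors (1,1,1,1,1,1,1,1,1,1,1).

Boundary ∂_2: C_2 → C_1 acts by ∂[p,q,r] = [q,r] − [p,r] + [p,q]. For instance
  ∂ADP = DP − AP + AD,
  ∂AJM = JM − AM + AJ.
This gives a 24×10 integer matrix of rank 10; reducing to Smith normal form yields diagonal entries (1,1,1,1,1,1,1,1,1,2).

Reading off H_k = ker ∂_k / im ∂_{k+1}:

  H_0: rank C_0 − rank ∂_1 = 13 − 11 = 2, and the invariant factors of ∂_1 are all 1, so H_0 ≅ Z^2.
  H_1: rank ker ∂_1 − rank ∂_2 = (24 − 11) − 10 = 3, and ∂_2 has invariant factor 2 > 1, so H_1 ≅ Z^3 ⊕ Z_2.
  H_2: rank ker ∂_2 − rank ∂_3 = (10 − 10) − 0 = 0, and there is no ∂_3, so H_2 ≅ 0.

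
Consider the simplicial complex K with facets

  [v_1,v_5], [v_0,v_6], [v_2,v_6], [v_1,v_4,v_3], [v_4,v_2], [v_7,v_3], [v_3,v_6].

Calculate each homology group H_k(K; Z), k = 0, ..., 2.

Fix the vertex order v_0 < v_1 < v_2 < v_3 < v_4 < v_5 < v_6 < v_7 and write every simplex with vertices in increasing order. Then dim K = 2 and the simplices of K are:

  0-simplices (8): [v_0], [v_1], [v_2], [v_3], [v_4], [v_5], [v_6], [v_7]
  1-simplices (9): [v_0,v_6], [v_1,v_3], [v_1,v_4], [v_1,v_5], [v_2,v_4], [v_2,v_6], [v_3,v_4], [v_3,v_6], [v_3,v_7]
  2-simplices (1): [v_1,v_3,v_4]

so the chain groups are C_0 ≅ Z^8, C_1 ≅ Z^9, C_2 ≅ Z^1.

Boundary ∂_1: C_1 → C_0 maps an edge to its endpoints' difference, ∂[p,q] = q − p. For instance
  ∂[v_3,v_6] = [v_6] − [v_3].
The 8×9 boundary matrix has rank 7 and Smith normal form diag(1,1,1,1,1,1,1).

The boundary map ∂_2: C_2 → C_1 maps a triangle to the signed sum of its edges. For instance
  ∂[v_1,v_3,v_4] = [v_3,v_4] − [v_1,v_4] + [v_1,v_3].
The resulting 9×1 matrix has rank 1, and its Smith normal form has invariant factors (1).

From H_k ≅ ker(∂_k) / im(∂_{k+1}) we obtain:

  H_0: rank C_0 − rank ∂_1 = 8 − 7 = 1, and the invariant factors of ∂_1 are all 1, so H_0 ≅ Z.
  H_1: rank ker ∂_1 − rank ∂_2 = (9 − 7) − 1 = 1, and the invariant factors of ∂_2 are all 1, so H_1 ≅ Z.
  H_2: rank ker ∂_2 − rank ∂_3 = (1 − 1) − 0 = 0, and there is no ∂_3, so H_2 ≅ 0.

As a check, the Euler characteristic is 8 − 9 + 1 = 0, which agrees with 1 − 1 + 0 = 0.

H_0 = Z,  H_1 = Z,  H_2 = 0.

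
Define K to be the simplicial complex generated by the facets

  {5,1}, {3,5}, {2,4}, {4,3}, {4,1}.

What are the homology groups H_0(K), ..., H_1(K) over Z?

Take the total order 1 < 2 < 3 < 4 < 5 on the vertex set. Then K (dimension 1) consists of the simplices:

  0-simplices (5): [1], [2], [3], [4], [5]
  1-simplices (5): [1,4], [1,5], [2,4], [3,4], [3,5]

Hence C_0 ≅ Z^5, C_1 ≅ Z^5.

∂_1: C_1 → C_0 is given by ∂[p,q] = [q] − [p]. For instance
  ∂[1,5] = [5] − [1].
This gives a 5×5 integer matrix of rank 4; reducing to Smith normal form yields diagonal entries (1,1,1,1).

Now H_k = ker ∂_k / im ∂_{k+1}, so:

  H_0: rank C_0 − rank ∂_1 = 5 − 4 = 1, and the invariant factors of ∂_1 are all 1, so H_0 = Z.
  H_1: rank ker ∂_1 − rank ∂_2 = (5 − 4) − 0 = 1, and there is no ∂_2, so H_1 = Z.

H_0 ≅ Z,  H_1 ≅ Z.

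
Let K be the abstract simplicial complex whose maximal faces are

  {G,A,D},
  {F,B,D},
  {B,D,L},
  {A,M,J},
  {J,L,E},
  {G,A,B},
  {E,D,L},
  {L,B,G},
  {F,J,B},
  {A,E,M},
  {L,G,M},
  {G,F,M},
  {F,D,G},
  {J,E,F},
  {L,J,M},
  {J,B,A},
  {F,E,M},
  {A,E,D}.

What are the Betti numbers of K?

Take the total order A < B < D < E < F < G < J < L < M on the vertex set. Then K (dimension 2) consists of the simplices:

  0-simplices (9): A, B, D, E, F, G, J, L, M
  1-simplices (27): AB, AD, AE, AG, AJ, AM, BD, BF, BG, BJ, BL, DE, DF, DG, DL, EF, EJ, EL, EM, FG, FJ, FM, GL, GM, JL, JM, LM
  2-simplices (18): ABG, ABJ, ADE, ADG, AEM, AJM, BDF, BDL, BFJ, BGL, DEL, DFG, EFJ, EFM, EJL, FGM, GLM, JLM

giving chain groups C_0 ≅ Z^9, C_1 ≅ Z^27, C_2 ≅ Z^18.

Boundary ∂_1: C_1 → C_0 maps an edge to its endpoints' difference, ∂[p,q] = q − p. For instance
  ∂EJ = J − E.
The 9×27 boundary matrix has rank 8 and Smith normal form diag(1,1,1,1,1,1,1,1).

Boundary ∂_2: C_2 → C_1 maps a triangle to the signed sum of its edges. For instance
  ∂ABG = BG − AG + AB,
  ∂DEL = EL − DL + DE.
The 27×18 boundary matrix has rank 18 and Smith normal form diag(1,1,1,1,1,1,1,1,1,1,1,1,1,1,1,1,1,2).

Reading off H_k = ker ∂_k / im ∂_{k+1}:

  H_0: rank C_0 − rank ∂_1 = 9 − 8 = 1, and the invariant factors of ∂_1 are all 1, so H_0 = Z.
  H_1: rank ker ∂_1 − rank ∂_2 = (27 − 8) − 18 = 1, and ∂_2 has invariant factor 2 > 1, so H_1 = Z ⊕ Z/2Z.
  H_2: rank ker ∂_2 − rank ∂_3 = (18 − 18) − 0 = 0, and there is no ∂_3, so H_2 = 0.

Hence the Betti numbers are b_0 = 1, b_1 = 1, b_2 = 0.

b_0 = 1, b_1 = 1, b_2 = 0.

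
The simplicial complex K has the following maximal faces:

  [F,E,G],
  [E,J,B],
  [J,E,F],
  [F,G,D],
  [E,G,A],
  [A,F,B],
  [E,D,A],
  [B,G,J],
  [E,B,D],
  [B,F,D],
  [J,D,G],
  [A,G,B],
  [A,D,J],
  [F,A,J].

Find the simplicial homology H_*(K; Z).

H_0 ≅ Z,  H_1 ≅ Z^2,  H_2 ≅ Z.

We work with the vertex ordering A < B < D < E < F < G < J. The simplices of K, each written with vertices in increasing order, are:

  0-simplices (7): A, B, D, E, F, G, J
  1-simplices (21): AB, AD, AE, AF, AG, AJ, BD, BE, BF, BG, BJ, DE, DF, DG, DJ, EF, EG, EJ, FG, FJ, GJ
  2-simplices (14): ABF, ABG, ADE, ADJ, AEG, AFJ, BDE, BDF, BEJ, BGJ, DFG, DGJ, EFG, EFJ

so the chain groups are C_0 ≅ Z^7, C_1 ≅ Z^21, C_2 ≅ Z^14.

Boundary ∂_1: C_1 → C_0 is given by ∂[p,q] = [q] − [p].
The 7×21 boundary matrix has rank 6 and Smith normal form diag(1,1,1,1,1,1).

Boundary ∂_2: C_2 → C_1 maps a triangle to the signed sum of its edges. For instance
  ∂EFJ = FJ − EJ + EF,
  ∂BEJ = EJ − BJ + BE.
The 21×14 boundary matrix has rank 13 and Smith normal form diag(1,1,1,1,1,1,1,1,1,1,1,1,1).

Now H_k = ker ∂_k / im ∂_{k+1}, so:

  H_0: rank C_0 − rank ∂_1 = 7 − 6 = 1, and the invariant factors of ∂_1 are all 1, so H_0 = Z.
  H_1: rank ker ∂_1 − rank ∂_2 = (21 − 6) − 13 = 2, and the invariant factors of ∂_2 are all 1, so H_1 = Z^2.
  H_2: rank ker ∂_2 − rank ∂_3 = (14 − 13) − 0 = 1, and there is no ∂_3, so H_2 = Z.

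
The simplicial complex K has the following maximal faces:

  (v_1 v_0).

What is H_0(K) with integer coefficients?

H_0 ≅ Z.

Take the total order v_0 < v_1 on the vertex set. Then K (dimension 1) consists of the simplices:

  0-simplices (2): [v_0], [v_1]
  1-simplices (1): [v_0,v_1]

Hence C_0 ≅ Z^2, C_1 ≅ Z^1.

Boundary ∂_1: C_1 → C_0 maps an edge to its endpoints' difference, ∂[p,q] = q − p. For instance
  ∂[v_0,v_1] = [v_1] − [v_0].
The resulting 2×1 matrix has rank 1, and its Smith normal form has invariant factors (1).

Computing H_k = (kernel of ∂_k) / (image of ∂_{k+1}):

  H_0: rank C_0 − rank ∂_1 = 2 − 1 = 1, and the invariant factors of ∂_1 are all 1, so H_0 ≅ Z.

(K is a triangulation of the 1-simplex.)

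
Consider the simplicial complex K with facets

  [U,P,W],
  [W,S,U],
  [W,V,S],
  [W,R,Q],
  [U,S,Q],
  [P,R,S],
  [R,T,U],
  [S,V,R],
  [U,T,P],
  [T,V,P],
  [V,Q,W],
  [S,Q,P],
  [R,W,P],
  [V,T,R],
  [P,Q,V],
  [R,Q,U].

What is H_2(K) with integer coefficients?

We work with the vertex ordering P < Q < R < S < T < U < V < W. The simplices of K, each written with vertices in increasing order, are:

  0-simplices (8): P, Q, R, S, T, U, V, W
  1-simplices (24): PQ, PR, PS, PT, PU, PV, PW, QR, QS, QU, QV, QW, RS, RT, RU, RV, RW, SU, SV, SW, TU, TV, UW, VW
  2-simplices (16): PQS, PQV, PRS, PRW, PTU, PTV, PUW, QRU, QRW, QSU, QVW, RSV, RTU, RTV, SUW, SVW

giving chain groups C_0 ≅ Z^8, C_1 ≅ Z^24, C_2 ≅ Z^16.

Boundary ∂_1: C_1 → C_0 sends each edge [p,q] (with p < q) to q − p.
As a 8×24 matrix over Z this has rank 7, with invariant factors (1,1,1,1,1,1,1).

The boundary map ∂_2: C_2 → C_1 sends each 2-simplex [p,q,r] to [q,r] − [p,r] + [p,q]. For instance
  ∂RTU = TU − RU + RT,
  ∂QVW = VW − QW + QV.
This gives a 24×16 integer matrix of rank 15; reducing to Smith normal form yields diagonal entries (1,1,1,1,1,1,1,1,1,1,1,1,1,1,1).

Now H_k = ker ∂_k / im ∂_{k+1}, so:

  H_2: rank ker ∂_2 − rank ∂_3 = (16 − 15) − 0 = 1, and there is no ∂_3, so H_2 ≅ Z.

(K is a triangulation of the torus T^2.)

H_2 ≅ Z.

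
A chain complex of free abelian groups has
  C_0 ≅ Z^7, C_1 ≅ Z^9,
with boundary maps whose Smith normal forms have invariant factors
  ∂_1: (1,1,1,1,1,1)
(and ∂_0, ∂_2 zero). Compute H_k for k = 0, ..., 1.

H_0 = Z,  H_1 = Z^3.

H_0: b_0 = 7 − 0 − 6 = 1; torsion from ∂_1 factors > 1: none. So H_0 = Z.
H_1: b_1 = 9 − 6 − 0 = 3; torsion from ∂_2 factors > 1: none. So H_1 = Z^3.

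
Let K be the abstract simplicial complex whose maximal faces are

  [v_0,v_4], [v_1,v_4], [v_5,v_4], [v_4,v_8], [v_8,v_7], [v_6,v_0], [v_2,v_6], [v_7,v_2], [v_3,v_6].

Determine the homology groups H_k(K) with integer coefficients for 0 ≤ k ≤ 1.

Take the total order v_0 < v_1 < v_2 < v_3 < v_4 < v_5 < v_6 < v_7 < v_8 on the vertex set. Then K (dimension 1) consists of the simplices:

  0-simplices (9): [v_0], [v_1], [v_2], [v_3], [v_4], [v_5], [v_6], [v_7], [v_8]
  1-simplices (9): [v_0,v_4], [v_0,v_6], [v_1,v_4], [v_2,v_6], [v_2,v_7], [v_3,v_6], [v_4,v_5], [v_4,v_8], [v_7,v_8]

Hence C_0 ≅ Z^9, C_1 ≅ Z^9.

The boundary map ∂_1: C_1 → C_0 is given by ∂[p,q] = [q] − [p].
As a 9×9 matrix over Z this has rank 8, with invariant factors (1,1,1,1,1,1,1,1).

Computing H_k = (kernel of ∂_k) / (image of ∂_{k+1}):

  H_0: rank C_0 − rank ∂_1 = 9 − 8 = 1, and the invariant factors of ∂_1 are all 1, so H_0 = Z.
  H_1: rank ker ∂_1 − rank ∂_2 = (9 − 8) − 0 = 1, and there is no ∂_2, so H_1 = Z.

H_0 = Z,  H_1 = Z.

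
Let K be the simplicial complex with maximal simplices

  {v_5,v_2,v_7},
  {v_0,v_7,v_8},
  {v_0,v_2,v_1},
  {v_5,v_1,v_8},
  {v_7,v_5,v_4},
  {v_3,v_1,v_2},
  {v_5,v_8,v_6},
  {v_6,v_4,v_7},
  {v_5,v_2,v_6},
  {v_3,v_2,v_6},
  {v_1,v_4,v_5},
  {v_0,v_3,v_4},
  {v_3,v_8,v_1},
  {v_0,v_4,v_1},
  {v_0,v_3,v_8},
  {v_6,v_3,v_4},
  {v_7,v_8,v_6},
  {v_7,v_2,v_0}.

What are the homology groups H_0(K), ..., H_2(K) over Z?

H_0 ≅ Z,  H_1 ≅ Z ⊕ Z/2Z,  H_2 = 0.

We work with the vertex ordering v_0 < v_1 < v_2 < v_3 < v_4 < v_5 < v_6 < v_7 < v_8. The simplices of K, each written with vertices in increasing order, are:

  0-simplices (9): [v_0], [v_1], [v_2], [v_3], [v_4], [v_5], [v_6], [v_7], [v_8]
  1-simplices (27): (27 of them)
  2-simplices (18): (18 of them)

so the chain groups are C_0 ≅ Z^9, C_1 ≅ Z^27, C_2 ≅ Z^18.

Boundary ∂_1: C_1 → C_0 maps an edge to its endpoints' difference, ∂[p,q] = q − p. For instance
  ∂[v_5,v_8] = [v_8] − [v_5].
The 9×27 boundary matrix has rank 8 and Smith normal form diag(1,1,1,1,1,1,1,1).

The boundary map ∂_2: C_2 → C_1 maps a triangle to the signed sum of its edges. For instance
  ∂[v_3,v_4,v_6] = [v_4,v_6] − [v_3,v_6] + [v_3,v_4],
  ∂[v_2,v_3,v_6] = [v_3,v_6] − [v_2,v_6] + [v_2,v_3].
This gives a 27×18 integer matrix of rank 18; reducing to Smith normal form yields diagonal entries (1,1,1,1,1,1,1,1,1,1,1,1,1,1,1,1,1,2).

Reading off H_k = ker ∂_k / im ∂_{k+1}:

  H_0: rank C_0 − rank ∂_1 = 9 − 8 = 1, and the invariant factors of ∂_1 are all 1, so H_0 ≅ Z.
  H_1: rank ker ∂_1 − rank ∂_2 = (27 − 8) − 18 = 1, and ∂_2 has invariant factor 2 > 1, so H_1 ≅ Z ⊕ Z/2Z.
  H_2: rank ker ∂_2 − rank ∂_3 = (18 − 18) − 0 = 0, and there is no ∂_3, so H_2 ≅ 0.

As a check, the Euler characteristic is 9 − 27 + 18 = 0, which agrees with 1 − 1 + 0 = 0.
(K is a triangulation of the Klein bottle.)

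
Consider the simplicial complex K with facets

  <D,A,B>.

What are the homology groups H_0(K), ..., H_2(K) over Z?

K has 3 vertices, 3 edges, 1 triangle.
rank ∂_0 = 0, rank ∂_1 = 2 ⇒ b_0 = 3 − 0 − 2 = 1; all invariant factors of ∂_1 are 1 so no torsion. So H_0 ≅ Z.
rank ∂_1 = 2, rank ∂_2 = 1 ⇒ b_1 = 3 − 2 − 1 = 0; all invariant factors of ∂_2 are 1 so no torsion. So H_1 ≅ 0.
rank ∂_2 = 1, rank ∂_3 = 0 ⇒ b_2 = 1 − 1 − 0 = 0. So H_2 ≅ 0.

H_0 ≅ Z,  H_1 = 0,  H_2 = 0.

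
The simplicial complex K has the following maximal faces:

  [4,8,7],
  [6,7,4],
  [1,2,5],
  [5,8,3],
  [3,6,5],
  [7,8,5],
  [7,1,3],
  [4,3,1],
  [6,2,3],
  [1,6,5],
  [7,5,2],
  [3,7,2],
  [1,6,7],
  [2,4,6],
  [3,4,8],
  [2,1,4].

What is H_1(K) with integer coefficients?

We work with the vertex ordering 1 < 2 < 3 < 4 < 5 < 6 < 7 < 8. The simplices of K, each written with vertices in increasing order, are:

  0-simplices (8): [1], [2], [3], [4], [5], [6], [7], [8]
  1-simplices (24): (24 of them)
  2-simplices (16): [1,2,4], [1,2,5], [1,3,4], [1,3,7], [1,5,6], [1,6,7], [2,3,6], [2,3,7], [2,4,6], [2,5,7], [3,4,8], [3,5,6], [3,5,8], [4,6,7], [4,7,8], [5,7,8]

giving chain groups C_0 ≅ Z^8, C_1 ≅ Z^24, C_2 ≅ Z^16.

The boundary map ∂_1: C_1 → C_0 is given by ∂[p,q] = [q] − [p]. For instance
  ∂[2,4] = [4] − [2].
As a 8×24 matrix over Z this has rank 7, with invariant factors (1,1,1,1,1,1,1).

∂_2: C_2 → C_1 sends each 2-simplex [p,q,r] to [q,r] − [p,r] + [p,q]. For instance
  ∂[4,6,7] = [6,7] − [4,7] + [4,6],
  ∂[3,4,8] = [4,8] − [3,8] + [3,4].
As a 24×16 matrix over Z this has rank 15, with invariant factors (1,1,1,1,1,1,1,1,1,1,1,1,1,1,1).

Now H_k = ker ∂_k / im ∂_{k+1}, so:

  H_1: rank ker ∂_1 − rank ∂_2 = (24 − 7) − 15 = 2, and the invariant factors of ∂_2 are all 1, so H_1 ≅ Z^2.

H_1 ≅ Z^2.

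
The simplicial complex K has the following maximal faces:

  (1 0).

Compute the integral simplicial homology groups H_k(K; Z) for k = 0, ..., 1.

K has 2 vertices, 1 edge.
rank ∂_0 = 0, rank ∂_1 = 1 ⇒ b_0 = 2 − 0 − 1 = 1; all invariant factors of ∂_1 are 1 so no torsion. So H_0 ≅ Z.
rank ∂_1 = 1, rank ∂_2 = 0 ⇒ b_1 = 1 − 1 − 0 = 0. So H_1 ≅ 0.

H_0 = Z,  H_1 = 0.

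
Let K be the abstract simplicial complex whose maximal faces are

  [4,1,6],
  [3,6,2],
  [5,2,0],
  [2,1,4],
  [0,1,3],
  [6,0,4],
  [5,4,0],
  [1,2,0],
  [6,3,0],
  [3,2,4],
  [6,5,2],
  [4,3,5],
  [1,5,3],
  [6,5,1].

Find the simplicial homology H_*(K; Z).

K has 7 vertices, 21 edges, 14 triangles.
rank ∂_0 = 0, rank ∂_1 = 6 ⇒ b_0 = 7 − 0 − 6 = 1; all invariant factors of ∂_1 are 1 so no torsion. So H_0 ≅ Z.
rank ∂_1 = 6, rank ∂_2 = 13 ⇒ b_1 = 21 − 6 − 13 = 2; all invariant factors of ∂_2 are 1 so no torsion. So H_1 ≅ Z^2.
rank ∂_2 = 13, rank ∂_3 = 0 ⇒ b_2 = 14 − 13 − 0 = 1. So H_2 ≅ Z.

H_0 ≅ Z,  H_1 ≅ Z^2,  H_2 ≅ Z.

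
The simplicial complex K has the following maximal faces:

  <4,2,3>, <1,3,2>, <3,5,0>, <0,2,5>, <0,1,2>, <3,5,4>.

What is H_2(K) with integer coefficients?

H_2 = 0.

Fix the vertex order 0 < 1 < 2 < 3 < 4 < 5 and write every simplex with vertices in increasing order. Then dim K = 2 and the simplices of K are:

  0-simplices (6): [0], [1], [2], [3], [4], [5]
  1-simplices (12): [0,1], [0,2], [0,3], [0,5], [1,2], [1,3], [2,3], [2,4], [2,5], [3,4], [3,5], [4,5]
  2-simplices (6): [0,1,2], [0,2,5], [0,3,5], [1,2,3], [2,3,4], [3,4,5]

giving chain groups C_0 ≅ Z^6, C_1 ≅ Z^12, C_2 ≅ Z^6.

The boundary map ∂_1: C_1 → C_0 maps an edge to its endpoints' difference, ∂[p,q] = q − p.
The 6×12 boundary matrix has rank 5 and Smith normal form diag(1,1,1,1,1).

Boundary ∂_2: C_2 → C_1 acts by ∂[p,q,r] = [q,r] − [p,r] + [p,q]. For instance
  ∂[1,2,3] = [2,3] − [1,3] + [1,2],
  ∂[0,1,2] = [1,2] − [0,2] + [0,1].
As a 12×6 matrix over Z this has rank 6, with invariant factors (1,1,1,1,1,1).

Now H_k = ker ∂_k / im ∂_{k+1}, so:

  H_2: rank ker ∂_2 − rank ∂_3 = (6 − 6) − 0 = 0, and there is no ∂_3, so H_2 ≅ 0.

(K is a triangulation of the cylinder S^1 x I.)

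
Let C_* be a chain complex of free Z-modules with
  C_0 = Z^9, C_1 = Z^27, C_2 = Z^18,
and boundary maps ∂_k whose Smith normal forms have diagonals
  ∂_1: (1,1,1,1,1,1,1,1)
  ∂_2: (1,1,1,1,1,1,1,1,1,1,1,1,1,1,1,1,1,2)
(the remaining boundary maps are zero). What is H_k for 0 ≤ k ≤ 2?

H_0: b_0 = 9 − 0 − 8 = 1; torsion from ∂_1 factors > 1: none. So H_0 ≅ Z.
H_1: b_1 = 27 − 8 − 18 = 1; torsion from ∂_2 factors > 1: [2]. So H_1 ≅ Z ⊕ Z/2.
H_2: b_2 = 18 − 18 − 0 = 0; torsion from ∂_3 factors > 1: none. So H_2 ≅ 0.

H_0 ≅ Z,  H_1 ≅ Z ⊕ Z/2,  H_2 = 0.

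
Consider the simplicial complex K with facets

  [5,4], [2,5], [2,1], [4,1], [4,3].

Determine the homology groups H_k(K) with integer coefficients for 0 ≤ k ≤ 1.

Take the total order 1 < 2 < 3 < 4 < 5 on the vertex set. Then K (dimension 1) consists of the simplices:

  0-simplices (5): [1], [2], [3], [4], [5]
  1-simplices (5): [1,2], [1,4], [2,5], [3,4], [4,5]

Hence C_0 ≅ Z^5, C_1 ≅ Z^5.

Boundary ∂_1: C_1 → C_0 sends each edge [p,q] (with p < q) to q − p. For instance
  ∂[2,5] = [5] − [2].
This gives a 5×5 integer matrix of rank 4; reducing to Smith normal form yields diagonal entries (1,1,1,1).

Computing H_k = (kernel of ∂_k) / (image of ∂_{k+1}):

  H_0: rank C_0 − rank ∂_1 = 5 − 4 = 1, and the invariant factors of ∂_1 are all 1, so H_0 = Z.
  H_1: rank ker ∂_1 − rank ∂_2 = (5 − 4) − 0 = 1, and there is no ∂_2, so H_1 = Z.

H_0 ≅ Z,  H_1 ≅ Z.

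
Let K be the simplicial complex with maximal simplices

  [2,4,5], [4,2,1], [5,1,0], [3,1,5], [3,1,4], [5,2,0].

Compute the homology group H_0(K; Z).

We work with the vertex ordering 0 < 1 < 2 < 3 < 4 < 5. The simplices of K, each written with vertices in increasing order, are:

  0-simplices (6): [0], [1], [2], [3], [4], [5]
  1-simplices (12): [0,1], [0,2], [0,5], [1,2], [1,3], [1,4], [1,5], [2,4], [2,5], [3,4], [3,5], [4,5]
  2-simplices (6): [0,1,5], [0,2,5], [1,2,4], [1,3,4], [1,3,5], [2,4,5]

giving chain groups C_0 ≅ Z^6, C_1 ≅ Z^12, C_2 ≅ Z^6.

Boundary ∂_1: C_1 → C_0 is given by ∂[p,q] = [q] − [p]. For instance
  ∂[1,3] = [3] − [1].
The 6×12 boundary matrix has rank 5 and Smith normal form diag(1,1,1,1,1).

∂_2: C_2 → C_1 sends each 2-simplex [p,q,r] to [q,r] − [p,r] + [p,q]. For instance
  ∂[0,1,5] = [1,5] − [0,5] + [0,1],
  ∂[0,2,5] = [2,5] − [0,5] + [0,2].
This gives a 12×6 integer matrix of rank 6; reducing to Smith normal form yields diagonal entries (1,1,1,1,1,1).

Now H_k = ker ∂_k / im ∂_{k+1}, so:

  H_0: rank C_0 − rank ∂_1 = 6 − 5 = 1, and the invariant factors of ∂_1 are all 1, so H_0 = Z.

(K is a triangulation of the cylinder S^1 x I.)

H_0 = Z.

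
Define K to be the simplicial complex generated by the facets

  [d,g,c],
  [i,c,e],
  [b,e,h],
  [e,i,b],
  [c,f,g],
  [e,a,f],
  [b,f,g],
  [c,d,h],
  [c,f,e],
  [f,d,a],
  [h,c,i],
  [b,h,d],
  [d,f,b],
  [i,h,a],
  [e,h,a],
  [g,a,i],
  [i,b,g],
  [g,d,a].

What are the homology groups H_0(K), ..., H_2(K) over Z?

H_0 ≅ Z,  H_1 ≅ Z ⊕ Z/2Z,  H_2 = 0.

We work with the vertex ordering a < b < c < d < e < f < g < h < i. The simplices of K, each written with vertices in increasing order, are:

  0-simplices (9): a, b, c, d, e, f, g, h, i
  1-simplices (27): ad, ae, af, ag, ah, ai, bd, be, bf, bg, bh, bi, cd, ce, cf, cg, ch, ci, df, dg, dh, ef, eh, ei, fg, gi, hi
  2-simplices (18): adf, adg, aef, aeh, agi, ahi, bdf, bdh, beh, bei, bfg, bgi, cdg, cdh, cef, cei, cfg, chi

giving chain groups C_0 ≅ Z^9, C_1 ≅ Z^27, C_2 ≅ Z^18.

∂_1: C_1 → C_0 is given by ∂[p,q] = [q] − [p]. For instance
  ∂af = f − a.
As a 9×27 matrix over Z this has rank 8, with invariant factors (1,1,1,1,1,1,1,1).

Boundary ∂_2: C_2 → C_1 maps a triangle to the signed sum of its edges. For instance
  ∂adf = df − af + ad,
  ∂bei = ei − bi + be.
The 27×18 boundary matrix has rank 18 and Smith normal form diag(1,1,1,1,1,1,1,1,1,1,1,1,1,1,1,1,1,2).

Now H_k = ker ∂_k / im ∂_{k+1}, so:

  H_0: rank C_0 − rank ∂_1 = 9 − 8 = 1, and the invariant factors of ∂_1 are all 1, so H_0 ≅ Z.
  H_1: rank ker ∂_1 − rank ∂_2 = (27 − 8) − 18 = 1, and ∂_2 has invariant factor 2 > 1, so H_1 ≅ Z ⊕ Z/2Z.
  H_2: rank ker ∂_2 − rank ∂_3 = (18 − 18) − 0 = 0, and there is no ∂_3, so H_2 ≅ 0.

As a check, the Euler characteristic is 9 − 27 + 18 = 0, which agrees with 1 − 1 + 0 = 0.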